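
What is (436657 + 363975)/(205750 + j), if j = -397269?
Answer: -800632/191519 ≈ -4.1804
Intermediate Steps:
(436657 + 363975)/(205750 + j) = (436657 + 363975)/(205750 - 397269) = 800632/(-191519) = 800632*(-1/191519) = -800632/191519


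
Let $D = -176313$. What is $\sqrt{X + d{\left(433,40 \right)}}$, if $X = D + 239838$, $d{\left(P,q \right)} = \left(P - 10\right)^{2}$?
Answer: $\sqrt{242454} \approx 492.4$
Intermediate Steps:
$d{\left(P,q \right)} = \left(-10 + P\right)^{2}$
$X = 63525$ ($X = -176313 + 239838 = 63525$)
$\sqrt{X + d{\left(433,40 \right)}} = \sqrt{63525 + \left(-10 + 433\right)^{2}} = \sqrt{63525 + 423^{2}} = \sqrt{63525 + 178929} = \sqrt{242454}$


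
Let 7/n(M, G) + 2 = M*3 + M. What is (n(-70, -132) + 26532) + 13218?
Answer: 11209493/282 ≈ 39750.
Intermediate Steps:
n(M, G) = 7/(-2 + 4*M) (n(M, G) = 7/(-2 + (M*3 + M)) = 7/(-2 + (3*M + M)) = 7/(-2 + 4*M))
(n(-70, -132) + 26532) + 13218 = (7/(2*(-1 + 2*(-70))) + 26532) + 13218 = (7/(2*(-1 - 140)) + 26532) + 13218 = ((7/2)/(-141) + 26532) + 13218 = ((7/2)*(-1/141) + 26532) + 13218 = (-7/282 + 26532) + 13218 = 7482017/282 + 13218 = 11209493/282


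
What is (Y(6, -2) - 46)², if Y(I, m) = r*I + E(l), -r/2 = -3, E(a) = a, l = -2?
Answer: 144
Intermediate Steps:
r = 6 (r = -2*(-3) = 6)
Y(I, m) = -2 + 6*I (Y(I, m) = 6*I - 2 = -2 + 6*I)
(Y(6, -2) - 46)² = ((-2 + 6*6) - 46)² = ((-2 + 36) - 46)² = (34 - 46)² = (-12)² = 144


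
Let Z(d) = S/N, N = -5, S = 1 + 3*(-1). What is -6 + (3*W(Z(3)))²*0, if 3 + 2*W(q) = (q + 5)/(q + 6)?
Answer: -6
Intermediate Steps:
S = -2 (S = 1 - 3 = -2)
Z(d) = ⅖ (Z(d) = -2/(-5) = -2*(-⅕) = ⅖)
W(q) = -3/2 + (5 + q)/(2*(6 + q)) (W(q) = -3/2 + ((q + 5)/(q + 6))/2 = -3/2 + ((5 + q)/(6 + q))/2 = -3/2 + (5 + q)/(2*(6 + q)))
-6 + (3*W(Z(3)))²*0 = -6 + (3*((-13/2 - 1*⅖)/(6 + ⅖)))²*0 = -6 + (3*((-13/2 - ⅖)/(32/5)))²*0 = -6 + (3*((5/32)*(-69/10)))²*0 = -6 + (3*(-69/64))²*0 = -6 + (-207/64)²*0 = -6 + (42849/4096)*0 = -6 + 0 = -6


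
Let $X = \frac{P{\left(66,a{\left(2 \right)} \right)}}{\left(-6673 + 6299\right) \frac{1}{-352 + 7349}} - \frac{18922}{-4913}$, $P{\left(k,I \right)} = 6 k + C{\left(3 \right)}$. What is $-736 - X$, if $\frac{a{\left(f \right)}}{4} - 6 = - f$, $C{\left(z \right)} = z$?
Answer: $\frac{726863487}{108086} \approx 6724.9$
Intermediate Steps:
$a{\left(f \right)} = 24 - 4 f$ ($a{\left(f \right)} = 24 + 4 \left(- f\right) = 24 - 4 f$)
$P{\left(k,I \right)} = 3 + 6 k$ ($P{\left(k,I \right)} = 6 k + 3 = 3 + 6 k$)
$X = - \frac{806414783}{108086}$ ($X = \frac{3 + 6 \cdot 66}{\left(-6673 + 6299\right) \frac{1}{-352 + 7349}} - \frac{18922}{-4913} = \frac{3 + 396}{\left(-374\right) \frac{1}{6997}} - - \frac{18922}{4913} = \frac{399}{\left(-374\right) \frac{1}{6997}} + \frac{18922}{4913} = \frac{399}{- \frac{374}{6997}} + \frac{18922}{4913} = 399 \left(- \frac{6997}{374}\right) + \frac{18922}{4913} = - \frac{2791803}{374} + \frac{18922}{4913} = - \frac{806414783}{108086} \approx -7460.9$)
$-736 - X = -736 - - \frac{806414783}{108086} = -736 + \frac{806414783}{108086} = \frac{726863487}{108086}$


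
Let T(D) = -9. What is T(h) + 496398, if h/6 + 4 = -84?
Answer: 496389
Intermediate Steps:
h = -528 (h = -24 + 6*(-84) = -24 - 504 = -528)
T(h) + 496398 = -9 + 496398 = 496389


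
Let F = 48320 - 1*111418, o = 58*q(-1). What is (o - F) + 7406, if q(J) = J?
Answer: 70446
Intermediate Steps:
o = -58 (o = 58*(-1) = -58)
F = -63098 (F = 48320 - 111418 = -63098)
(o - F) + 7406 = (-58 - 1*(-63098)) + 7406 = (-58 + 63098) + 7406 = 63040 + 7406 = 70446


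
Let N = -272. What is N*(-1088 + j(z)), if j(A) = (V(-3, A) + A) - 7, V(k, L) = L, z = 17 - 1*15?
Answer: 296752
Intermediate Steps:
z = 2 (z = 17 - 15 = 2)
j(A) = -7 + 2*A (j(A) = (A + A) - 7 = 2*A - 7 = -7 + 2*A)
N*(-1088 + j(z)) = -272*(-1088 + (-7 + 2*2)) = -272*(-1088 + (-7 + 4)) = -272*(-1088 - 3) = -272*(-1091) = 296752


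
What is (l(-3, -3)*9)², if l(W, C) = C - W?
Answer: 0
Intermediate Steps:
(l(-3, -3)*9)² = ((-3 - 1*(-3))*9)² = ((-3 + 3)*9)² = (0*9)² = 0² = 0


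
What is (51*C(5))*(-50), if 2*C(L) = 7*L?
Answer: -44625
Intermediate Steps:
C(L) = 7*L/2 (C(L) = (7*L)/2 = 7*L/2)
(51*C(5))*(-50) = (51*((7/2)*5))*(-50) = (51*(35/2))*(-50) = (1785/2)*(-50) = -44625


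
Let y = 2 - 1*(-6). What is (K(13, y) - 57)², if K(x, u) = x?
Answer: 1936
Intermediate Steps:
y = 8 (y = 2 + 6 = 8)
(K(13, y) - 57)² = (13 - 57)² = (-44)² = 1936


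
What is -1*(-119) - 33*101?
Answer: -3214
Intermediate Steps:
-1*(-119) - 33*101 = 119 - 3333 = -3214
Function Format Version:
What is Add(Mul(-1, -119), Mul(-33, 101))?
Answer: -3214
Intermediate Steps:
Add(Mul(-1, -119), Mul(-33, 101)) = Add(119, -3333) = -3214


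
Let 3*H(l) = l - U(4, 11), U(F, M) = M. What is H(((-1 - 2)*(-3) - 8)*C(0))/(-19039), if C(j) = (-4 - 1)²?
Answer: -14/57117 ≈ -0.00024511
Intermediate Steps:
C(j) = 25 (C(j) = (-5)² = 25)
H(l) = -11/3 + l/3 (H(l) = (l - 1*11)/3 = (l - 11)/3 = (-11 + l)/3 = -11/3 + l/3)
H(((-1 - 2)*(-3) - 8)*C(0))/(-19039) = (-11/3 + (((-1 - 2)*(-3) - 8)*25)/3)/(-19039) = (-11/3 + ((-3*(-3) - 8)*25)/3)*(-1/19039) = (-11/3 + ((9 - 8)*25)/3)*(-1/19039) = (-11/3 + (1*25)/3)*(-1/19039) = (-11/3 + (⅓)*25)*(-1/19039) = (-11/3 + 25/3)*(-1/19039) = (14/3)*(-1/19039) = -14/57117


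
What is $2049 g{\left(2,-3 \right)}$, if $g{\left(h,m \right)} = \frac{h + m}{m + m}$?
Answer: $\frac{683}{2} \approx 341.5$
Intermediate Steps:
$g{\left(h,m \right)} = \frac{h + m}{2 m}$
$2049 g{\left(2,-3 \right)} = 2049 \frac{2 - 3}{2 \left(-3\right)} = 2049 \cdot \frac{1}{2} \left(- \frac{1}{3}\right) \left(-1\right) = 2049 \cdot \frac{1}{6} = \frac{683}{2}$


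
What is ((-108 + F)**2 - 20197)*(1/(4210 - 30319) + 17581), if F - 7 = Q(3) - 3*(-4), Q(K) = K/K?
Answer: -1905401683528/8703 ≈ -2.1894e+8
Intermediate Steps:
Q(K) = 1
F = 20 (F = 7 + (1 - 3*(-4)) = 7 + (1 + 12) = 7 + 13 = 20)
((-108 + F)**2 - 20197)*(1/(4210 - 30319) + 17581) = ((-108 + 20)**2 - 20197)*(1/(4210 - 30319) + 17581) = ((-88)**2 - 20197)*(1/(-26109) + 17581) = (7744 - 20197)*(-1/26109 + 17581) = -12453*459022328/26109 = -1905401683528/8703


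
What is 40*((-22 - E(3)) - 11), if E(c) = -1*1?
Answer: -1280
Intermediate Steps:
E(c) = -1
40*((-22 - E(3)) - 11) = 40*((-22 - 1*(-1)) - 11) = 40*((-22 + 1) - 11) = 40*(-21 - 11) = 40*(-32) = -1280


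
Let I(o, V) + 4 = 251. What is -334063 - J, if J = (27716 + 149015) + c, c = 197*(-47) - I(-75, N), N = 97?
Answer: -501288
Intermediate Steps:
I(o, V) = 247 (I(o, V) = -4 + 251 = 247)
c = -9506 (c = 197*(-47) - 1*247 = -9259 - 247 = -9506)
J = 167225 (J = (27716 + 149015) - 9506 = 176731 - 9506 = 167225)
-334063 - J = -334063 - 1*167225 = -334063 - 167225 = -501288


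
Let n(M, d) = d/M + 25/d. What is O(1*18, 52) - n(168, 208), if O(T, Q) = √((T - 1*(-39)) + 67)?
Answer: -5933/4368 + 2*√31 ≈ 9.7772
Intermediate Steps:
n(M, d) = 25/d + d/M
O(T, Q) = √(106 + T) (O(T, Q) = √((T + 39) + 67) = √((39 + T) + 67) = √(106 + T))
O(1*18, 52) - n(168, 208) = √(106 + 1*18) - (25/208 + 208/168) = √(106 + 18) - (25*(1/208) + 208*(1/168)) = √124 - (25/208 + 26/21) = 2*√31 - 1*5933/4368 = 2*√31 - 5933/4368 = -5933/4368 + 2*√31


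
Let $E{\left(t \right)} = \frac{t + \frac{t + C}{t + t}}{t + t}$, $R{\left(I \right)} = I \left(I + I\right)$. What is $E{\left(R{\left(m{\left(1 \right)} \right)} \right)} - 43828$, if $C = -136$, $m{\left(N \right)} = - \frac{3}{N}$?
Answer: $- \frac{28400279}{648} \approx -43828.0$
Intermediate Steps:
$R{\left(I \right)} = 2 I^{2}$ ($R{\left(I \right)} = I 2 I = 2 I^{2}$)
$E{\left(t \right)} = \frac{t + \frac{-136 + t}{2 t}}{2 t}$ ($E{\left(t \right)} = \frac{t + \frac{t - 136}{t + t}}{t + t} = \frac{t + \frac{-136 + t}{2 t}}{2 t}$)
$E{\left(R{\left(m{\left(1 \right)} \right)} \right)} - 43828 = \frac{-136 + 2 \left(- \frac{3}{1}\right)^{2} + 2 \left(2 \left(- \frac{3}{1}\right)^{2}\right)^{2}}{4 \cdot 324} - 43828 = \frac{-136 + 2 \left(\left(-3\right) 1\right)^{2} + 2 \left(2 \left(\left(-3\right) 1\right)^{2}\right)^{2}}{4 \cdot 324} - 43828 = \frac{-136 + 2 \left(-3\right)^{2} + 2 \left(2 \left(-3\right)^{2}\right)^{2}}{4 \cdot 324} - 43828 = \frac{-136 + 2 \cdot 9 + 2 \left(2 \cdot 9\right)^{2}}{4 \cdot 324} - 43828 = \frac{-136 + 18 + 2 \cdot 18^{2}}{4 \cdot 324} - 43828 = \frac{1}{4} \cdot \frac{1}{324} \left(-136 + 18 + 2 \cdot 324\right) - 43828 = \frac{1}{4} \cdot \frac{1}{324} \left(-136 + 18 + 648\right) - 43828 = \frac{1}{4} \cdot \frac{1}{324} \cdot 530 - 43828 = \frac{265}{648} - 43828 = - \frac{28400279}{648}$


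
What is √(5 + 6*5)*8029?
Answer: 8029*√35 ≈ 47500.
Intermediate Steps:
√(5 + 6*5)*8029 = √(5 + 30)*8029 = √35*8029 = 8029*√35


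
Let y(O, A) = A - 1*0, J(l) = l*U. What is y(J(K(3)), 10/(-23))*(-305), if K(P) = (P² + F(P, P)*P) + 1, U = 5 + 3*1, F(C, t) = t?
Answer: 3050/23 ≈ 132.61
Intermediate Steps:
U = 8 (U = 5 + 3 = 8)
K(P) = 1 + 2*P² (K(P) = (P² + P*P) + 1 = (P² + P²) + 1 = 2*P² + 1 = 1 + 2*P²)
J(l) = 8*l (J(l) = l*8 = 8*l)
y(O, A) = A (y(O, A) = A + 0 = A)
y(J(K(3)), 10/(-23))*(-305) = (10/(-23))*(-305) = (10*(-1/23))*(-305) = -10/23*(-305) = 3050/23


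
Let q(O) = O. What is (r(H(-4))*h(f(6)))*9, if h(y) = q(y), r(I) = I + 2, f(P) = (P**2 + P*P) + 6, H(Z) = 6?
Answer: 5616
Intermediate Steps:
f(P) = 6 + 2*P**2 (f(P) = (P**2 + P**2) + 6 = 2*P**2 + 6 = 6 + 2*P**2)
r(I) = 2 + I
h(y) = y
(r(H(-4))*h(f(6)))*9 = ((2 + 6)*(6 + 2*6**2))*9 = (8*(6 + 2*36))*9 = (8*(6 + 72))*9 = (8*78)*9 = 624*9 = 5616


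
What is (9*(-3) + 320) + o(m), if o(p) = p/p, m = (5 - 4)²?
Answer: 294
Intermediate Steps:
m = 1 (m = 1² = 1)
o(p) = 1
(9*(-3) + 320) + o(m) = (9*(-3) + 320) + 1 = (-27 + 320) + 1 = 293 + 1 = 294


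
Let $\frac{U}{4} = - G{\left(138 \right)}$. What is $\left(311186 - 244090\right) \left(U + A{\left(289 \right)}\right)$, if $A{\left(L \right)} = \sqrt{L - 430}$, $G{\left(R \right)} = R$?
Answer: $-37036992 + 67096 i \sqrt{141} \approx -3.7037 \cdot 10^{7} + 7.9672 \cdot 10^{5} i$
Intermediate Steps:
$A{\left(L \right)} = \sqrt{-430 + L}$
$U = -552$ ($U = 4 \left(\left(-1\right) 138\right) = 4 \left(-138\right) = -552$)
$\left(311186 - 244090\right) \left(U + A{\left(289 \right)}\right) = \left(311186 - 244090\right) \left(-552 + \sqrt{-430 + 289}\right) = 67096 \left(-552 + \sqrt{-141}\right) = 67096 \left(-552 + i \sqrt{141}\right) = -37036992 + 67096 i \sqrt{141}$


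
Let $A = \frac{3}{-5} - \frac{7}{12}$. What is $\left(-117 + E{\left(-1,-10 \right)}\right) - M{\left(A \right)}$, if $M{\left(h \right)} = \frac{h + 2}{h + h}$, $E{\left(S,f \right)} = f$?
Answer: $- \frac{17985}{142} \approx -126.65$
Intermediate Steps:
$A = - \frac{71}{60}$ ($A = 3 \left(- \frac{1}{5}\right) - \frac{7}{12} = - \frac{3}{5} - \frac{7}{12} = - \frac{71}{60} \approx -1.1833$)
$M{\left(h \right)} = \frac{2 + h}{2 h}$
$\left(-117 + E{\left(-1,-10 \right)}\right) - M{\left(A \right)} = \left(-117 - 10\right) - \frac{2 - \frac{71}{60}}{2 \left(- \frac{71}{60}\right)} = -127 - \frac{1}{2} \left(- \frac{60}{71}\right) \frac{49}{60} = -127 - - \frac{49}{142} = -127 + \frac{49}{142} = - \frac{17985}{142}$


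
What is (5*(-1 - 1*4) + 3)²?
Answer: 484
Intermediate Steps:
(5*(-1 - 1*4) + 3)² = (5*(-1 - 4) + 3)² = (5*(-5) + 3)² = (-25 + 3)² = (-22)² = 484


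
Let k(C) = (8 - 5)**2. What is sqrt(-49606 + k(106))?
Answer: I*sqrt(49597) ≈ 222.7*I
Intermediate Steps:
k(C) = 9 (k(C) = 3**2 = 9)
sqrt(-49606 + k(106)) = sqrt(-49606 + 9) = sqrt(-49597) = I*sqrt(49597)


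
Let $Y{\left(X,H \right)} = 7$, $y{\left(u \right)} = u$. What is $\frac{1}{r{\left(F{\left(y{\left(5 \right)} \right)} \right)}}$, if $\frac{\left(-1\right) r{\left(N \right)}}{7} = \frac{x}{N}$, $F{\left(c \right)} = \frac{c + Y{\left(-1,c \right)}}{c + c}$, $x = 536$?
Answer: $- \frac{3}{9380} \approx -0.00031983$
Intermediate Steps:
$F{\left(c \right)} = \frac{7 + c}{2 c}$ ($F{\left(c \right)} = \frac{c + 7}{c + c} = \frac{7 + c}{2 c}$)
$r{\left(N \right)} = - \frac{3752}{N}$ ($r{\left(N \right)} = - 7 \frac{536}{N} = - \frac{3752}{N}$)
$\frac{1}{r{\left(F{\left(y{\left(5 \right)} \right)} \right)}} = \frac{1}{\left(-3752\right) \frac{1}{\frac{1}{2} \cdot \frac{1}{5} \left(7 + 5\right)}} = \frac{1}{\left(-3752\right) \frac{1}{\frac{1}{2} \cdot \frac{1}{5} \cdot 12}} = \frac{1}{\left(-3752\right) \frac{1}{\frac{6}{5}}} = \frac{1}{\left(-3752\right) \frac{5}{6}} = \frac{1}{- \frac{9380}{3}} = - \frac{3}{9380}$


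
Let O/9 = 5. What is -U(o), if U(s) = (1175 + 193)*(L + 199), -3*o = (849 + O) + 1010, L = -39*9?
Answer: 207936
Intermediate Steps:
L = -351
O = 45 (O = 9*5 = 45)
o = -1904/3 (o = -((849 + 45) + 1010)/3 = -(894 + 1010)/3 = -⅓*1904 = -1904/3 ≈ -634.67)
U(s) = -207936 (U(s) = (1175 + 193)*(-351 + 199) = 1368*(-152) = -207936)
-U(o) = -1*(-207936) = 207936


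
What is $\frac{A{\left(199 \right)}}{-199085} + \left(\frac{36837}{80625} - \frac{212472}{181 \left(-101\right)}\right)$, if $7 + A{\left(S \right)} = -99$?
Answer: $\frac{236310669255733}{19562166756875} \approx 12.08$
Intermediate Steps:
$A{\left(S \right)} = -106$ ($A{\left(S \right)} = -7 - 99 = -106$)
$\frac{A{\left(199 \right)}}{-199085} + \left(\frac{36837}{80625} - \frac{212472}{181 \left(-101\right)}\right) = - \frac{106}{-199085} + \left(\frac{36837}{80625} - \frac{212472}{181 \left(-101\right)}\right) = \left(-106\right) \left(- \frac{1}{199085}\right) + \left(36837 \cdot \frac{1}{80625} - \frac{212472}{-18281}\right) = \frac{106}{199085} + \left(\frac{12279}{26875} - - \frac{212472}{18281}\right) = \frac{106}{199085} + \left(\frac{12279}{26875} + \frac{212472}{18281}\right) = \frac{106}{199085} + \frac{5934657399}{491301875} = \frac{236310669255733}{19562166756875}$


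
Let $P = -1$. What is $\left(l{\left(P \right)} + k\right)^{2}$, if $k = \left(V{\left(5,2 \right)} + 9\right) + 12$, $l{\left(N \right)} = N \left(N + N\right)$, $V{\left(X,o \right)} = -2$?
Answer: $441$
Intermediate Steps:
$l{\left(N \right)} = 2 N^{2}$ ($l{\left(N \right)} = N 2 N = 2 N^{2}$)
$k = 19$ ($k = \left(-2 + 9\right) + 12 = 7 + 12 = 19$)
$\left(l{\left(P \right)} + k\right)^{2} = \left(2 \left(-1\right)^{2} + 19\right)^{2} = \left(2 \cdot 1 + 19\right)^{2} = \left(2 + 19\right)^{2} = 21^{2} = 441$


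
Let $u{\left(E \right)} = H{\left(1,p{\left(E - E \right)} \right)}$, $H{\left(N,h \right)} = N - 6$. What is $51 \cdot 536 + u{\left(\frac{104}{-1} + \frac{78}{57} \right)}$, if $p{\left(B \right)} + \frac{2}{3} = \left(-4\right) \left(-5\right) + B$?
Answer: $27331$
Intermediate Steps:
$p{\left(B \right)} = \frac{58}{3} + B$ ($p{\left(B \right)} = - \frac{2}{3} + \left(\left(-4\right) \left(-5\right) + B\right) = - \frac{2}{3} + \left(20 + B\right) = \frac{58}{3} + B$)
$H{\left(N,h \right)} = -6 + N$ ($H{\left(N,h \right)} = N - 6 = -6 + N$)
$u{\left(E \right)} = -5$ ($u{\left(E \right)} = -6 + 1 = -5$)
$51 \cdot 536 + u{\left(\frac{104}{-1} + \frac{78}{57} \right)} = 51 \cdot 536 - 5 = 27336 - 5 = 27331$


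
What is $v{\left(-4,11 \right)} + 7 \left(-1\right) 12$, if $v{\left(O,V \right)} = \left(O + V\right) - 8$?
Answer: $-85$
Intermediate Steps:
$v{\left(O,V \right)} = -8 + O + V$
$v{\left(-4,11 \right)} + 7 \left(-1\right) 12 = \left(-8 - 4 + 11\right) + 7 \left(-1\right) 12 = -1 - 84 = -85$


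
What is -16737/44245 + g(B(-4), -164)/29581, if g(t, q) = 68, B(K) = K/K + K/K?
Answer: -492088537/1308811345 ≈ -0.37598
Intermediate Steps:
B(K) = 2 (B(K) = 1 + 1 = 2)
-16737/44245 + g(B(-4), -164)/29581 = -16737/44245 + 68/29581 = -492088537/1308811345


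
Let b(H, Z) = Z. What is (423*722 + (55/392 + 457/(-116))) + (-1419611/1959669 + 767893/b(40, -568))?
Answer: 240458153781190759/790851860316 ≈ 3.0405e+5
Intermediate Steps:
(423*722 + (55/392 + 457/(-116))) + (-1419611/1959669 + 767893/b(40, -568)) = (423*722 + (55/392 + 457/(-116))) + (-1419611/1959669 + 767893/(-568)) = (305406 + (55*(1/392) + 457*(-1/116))) + (-1419611*1/1959669 + 767893*(-1/568)) = (305406 + (55/392 - 457/116)) + (-1419611/1959669 - 767893/568) = (305406 - 43191/11368) - 1505622446465/1113091992 = 3471812217/11368 - 1505622446465/1113091992 = 240458153781190759/790851860316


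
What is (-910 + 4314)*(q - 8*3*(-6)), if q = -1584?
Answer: -4901760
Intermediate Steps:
(-910 + 4314)*(q - 8*3*(-6)) = (-910 + 4314)*(-1584 - 8*3*(-6)) = 3404*(-1584 - 24*(-6)) = 3404*(-1584 + 144) = 3404*(-1440) = -4901760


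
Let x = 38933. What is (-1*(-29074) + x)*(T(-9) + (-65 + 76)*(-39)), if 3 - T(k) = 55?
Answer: -32711367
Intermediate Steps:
T(k) = -52 (T(k) = 3 - 1*55 = 3 - 55 = -52)
(-1*(-29074) + x)*(T(-9) + (-65 + 76)*(-39)) = (-1*(-29074) + 38933)*(-52 + (-65 + 76)*(-39)) = (29074 + 38933)*(-52 + 11*(-39)) = 68007*(-52 - 429) = 68007*(-481) = -32711367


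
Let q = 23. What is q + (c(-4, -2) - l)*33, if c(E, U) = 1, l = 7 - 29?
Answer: 782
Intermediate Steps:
l = -22
q + (c(-4, -2) - l)*33 = 23 + (1 - 1*(-22))*33 = 23 + (1 + 22)*33 = 23 + 23*33 = 23 + 759 = 782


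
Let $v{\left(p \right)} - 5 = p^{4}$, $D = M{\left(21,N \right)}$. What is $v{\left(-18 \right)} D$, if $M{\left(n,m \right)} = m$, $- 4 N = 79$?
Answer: $- \frac{8293499}{4} \approx -2.0734 \cdot 10^{6}$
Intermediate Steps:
$N = - \frac{79}{4}$ ($N = \left(- \frac{1}{4}\right) 79 = - \frac{79}{4} \approx -19.75$)
$D = - \frac{79}{4} \approx -19.75$
$v{\left(p \right)} = 5 + p^{4}$
$v{\left(-18 \right)} D = \left(5 + \left(-18\right)^{4}\right) \left(- \frac{79}{4}\right) = \left(5 + 104976\right) \left(- \frac{79}{4}\right) = 104981 \left(- \frac{79}{4}\right) = - \frac{8293499}{4}$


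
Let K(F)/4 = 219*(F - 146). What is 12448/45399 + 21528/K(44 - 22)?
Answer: 15616745/205475874 ≈ 0.076003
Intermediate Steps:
K(F) = -127896 + 876*F (K(F) = 4*(219*(F - 146)) = 4*(219*(-146 + F)) = 4*(-31974 + 219*F) = -127896 + 876*F)
12448/45399 + 21528/K(44 - 22) = 12448/45399 + 21528/(-127896 + 876*(44 - 22)) = 12448*(1/45399) + 21528/(-127896 + 876*22) = 12448/45399 + 21528/(-127896 + 19272) = 12448/45399 + 21528/(-108624) = 12448/45399 + 21528*(-1/108624) = 12448/45399 - 897/4526 = 15616745/205475874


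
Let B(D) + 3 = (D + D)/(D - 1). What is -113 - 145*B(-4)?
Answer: 90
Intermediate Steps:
B(D) = -3 + 2*D/(-1 + D) (B(D) = -3 + (D + D)/(D - 1) = -3 + (2*D)/(-1 + D) = -3 + 2*D/(-1 + D))
-113 - 145*B(-4) = -113 - 145*(3 - 1*(-4))/(-1 - 4) = -113 - 145*(3 + 4)/(-5) = -113 - (-29)*7 = -113 - 145*(-7/5) = -113 + 203 = 90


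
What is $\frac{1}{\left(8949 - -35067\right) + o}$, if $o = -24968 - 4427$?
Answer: $\frac{1}{14621} \approx 6.8395 \cdot 10^{-5}$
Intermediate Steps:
$o = -29395$
$\frac{1}{\left(8949 - -35067\right) + o} = \frac{1}{\left(8949 - -35067\right) - 29395} = \frac{1}{\left(8949 + 35067\right) - 29395} = \frac{1}{44016 - 29395} = \frac{1}{14621}$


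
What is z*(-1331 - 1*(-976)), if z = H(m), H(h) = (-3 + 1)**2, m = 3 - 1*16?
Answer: -1420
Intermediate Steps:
m = -13 (m = 3 - 16 = -13)
H(h) = 4 (H(h) = (-2)**2 = 4)
z = 4
z*(-1331 - 1*(-976)) = 4*(-1331 - 1*(-976)) = 4*(-1331 + 976) = 4*(-355) = -1420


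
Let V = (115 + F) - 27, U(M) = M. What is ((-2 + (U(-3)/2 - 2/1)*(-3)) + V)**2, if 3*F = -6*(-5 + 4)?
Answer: 38809/4 ≈ 9702.3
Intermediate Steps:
F = 2 (F = (-6*(-5 + 4))/3 = (-6*(-1))/3 = (1/3)*6 = 2)
V = 90 (V = (115 + 2) - 27 = 117 - 27 = 90)
((-2 + (U(-3)/2 - 2/1)*(-3)) + V)**2 = ((-2 + (-3/2 - 2/1)*(-3)) + 90)**2 = ((-2 + (-3*1/2 - 2*1)*(-3)) + 90)**2 = ((-2 + (-3/2 - 2)*(-3)) + 90)**2 = ((-2 - 7/2*(-3)) + 90)**2 = ((-2 + 21/2) + 90)**2 = (17/2 + 90)**2 = (197/2)**2 = 38809/4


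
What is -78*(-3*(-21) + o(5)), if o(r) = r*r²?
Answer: -14664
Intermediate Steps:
o(r) = r³
-78*(-3*(-21) + o(5)) = -78*(-3*(-21) + 5³) = -78*(63 + 125) = -78*188 = -14664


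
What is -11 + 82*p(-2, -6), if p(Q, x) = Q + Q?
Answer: -339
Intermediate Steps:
p(Q, x) = 2*Q
-11 + 82*p(-2, -6) = -11 + 82*(2*(-2)) = -11 + 82*(-4) = -11 - 328 = -339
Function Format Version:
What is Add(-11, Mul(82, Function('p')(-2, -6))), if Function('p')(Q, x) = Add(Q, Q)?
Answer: -339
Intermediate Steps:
Function('p')(Q, x) = Mul(2, Q)
Add(-11, Mul(82, Function('p')(-2, -6))) = Add(-11, Mul(82, Mul(2, -2))) = Add(-11, Mul(82, -4)) = Add(-11, -328) = -339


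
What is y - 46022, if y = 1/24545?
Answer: -1129609989/24545 ≈ -46022.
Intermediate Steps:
y = 1/24545 ≈ 4.0742e-5
y - 46022 = 1/24545 - 46022 = -1129609989/24545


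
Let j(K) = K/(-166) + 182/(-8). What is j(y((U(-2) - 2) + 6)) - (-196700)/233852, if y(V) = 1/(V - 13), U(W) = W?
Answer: -4677577403/213506876 ≈ -21.908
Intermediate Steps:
y(V) = 1/(-13 + V)
j(K) = -91/4 - K/166 (j(K) = K*(-1/166) + 182*(-⅛) = -K/166 - 91/4 = -91/4 - K/166)
j(y((U(-2) - 2) + 6)) - (-196700)/233852 = (-91/4 - 1/(166*(-13 + ((-2 - 2) + 6)))) - (-196700)/233852 = (-91/4 - 1/(166*(-13 + (-4 + 6)))) - (-196700)/233852 = (-91/4 - 1/(166*(-13 + 2))) - 1*(-49175/58463) = (-91/4 - 1/166/(-11)) + 49175/58463 = (-91/4 - 1/166*(-1/11)) + 49175/58463 = (-91/4 + 1/1826) + 49175/58463 = -83081/3652 + 49175/58463 = -4677577403/213506876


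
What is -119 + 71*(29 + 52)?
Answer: 5632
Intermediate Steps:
-119 + 71*(29 + 52) = -119 + 71*81 = -119 + 5751 = 5632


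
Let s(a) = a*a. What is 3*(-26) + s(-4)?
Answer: -62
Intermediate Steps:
s(a) = a²
3*(-26) + s(-4) = 3*(-26) + (-4)² = -78 + 16 = -62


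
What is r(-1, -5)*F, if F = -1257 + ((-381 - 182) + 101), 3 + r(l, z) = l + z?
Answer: 15471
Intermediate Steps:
r(l, z) = -3 + l + z (r(l, z) = -3 + (l + z) = -3 + l + z)
F = -1719 (F = -1257 + (-563 + 101) = -1257 - 462 = -1719)
r(-1, -5)*F = (-3 - 1 - 5)*(-1719) = -9*(-1719) = 15471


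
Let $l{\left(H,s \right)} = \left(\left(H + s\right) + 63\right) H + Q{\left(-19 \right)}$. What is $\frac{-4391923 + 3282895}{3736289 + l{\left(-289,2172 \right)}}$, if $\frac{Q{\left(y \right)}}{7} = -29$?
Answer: $- \frac{277257}{793423} \approx -0.34944$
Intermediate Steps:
$Q{\left(y \right)} = -203$ ($Q{\left(y \right)} = 7 \left(-29\right) = -203$)
$l{\left(H,s \right)} = -203 + H \left(63 + H + s\right)$ ($l{\left(H,s \right)} = \left(\left(H + s\right) + 63\right) H - 203 = \left(63 + H + s\right) H - 203 = H \left(63 + H + s\right) - 203 = -203 + H \left(63 + H + s\right)$)
$\frac{-4391923 + 3282895}{3736289 + l{\left(-289,2172 \right)}} = \frac{-4391923 + 3282895}{3736289 + \left(-203 + \left(-289\right)^{2} + 63 \left(-289\right) - 627708\right)} = - \frac{1109028}{3736289 - 562597} = - \frac{1109028}{3173692} = \left(-1109028\right) \frac{1}{3173692} = - \frac{277257}{793423}$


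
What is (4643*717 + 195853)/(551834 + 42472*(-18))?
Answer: -1762442/106331 ≈ -16.575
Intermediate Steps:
(4643*717 + 195853)/(551834 + 42472*(-18)) = (3329031 + 195853)/(551834 - 764496) = 3524884/(-212662) = 3524884*(-1/212662) = -1762442/106331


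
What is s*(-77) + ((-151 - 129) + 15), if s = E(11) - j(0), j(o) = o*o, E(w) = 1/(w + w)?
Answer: -537/2 ≈ -268.50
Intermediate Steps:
E(w) = 1/(2*w)
j(o) = o²
s = 1/22 (s = (½)/11 - 1*0² = (½)*(1/11) - 1*0 = 1/22 + 0 = 1/22 ≈ 0.045455)
s*(-77) + ((-151 - 129) + 15) = (1/22)*(-77) + ((-151 - 129) + 15) = -7/2 + (-280 + 15) = -7/2 - 265 = -537/2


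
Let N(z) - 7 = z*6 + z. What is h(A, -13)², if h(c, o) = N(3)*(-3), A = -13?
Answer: 7056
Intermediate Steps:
N(z) = 7 + 7*z (N(z) = 7 + (z*6 + z) = 7 + (6*z + z) = 7 + 7*z)
h(c, o) = -84 (h(c, o) = (7 + 7*3)*(-3) = (7 + 21)*(-3) = 28*(-3) = -84)
h(A, -13)² = (-84)² = 7056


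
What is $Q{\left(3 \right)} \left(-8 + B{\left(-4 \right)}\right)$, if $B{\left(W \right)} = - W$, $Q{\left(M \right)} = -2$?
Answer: $8$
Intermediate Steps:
$Q{\left(3 \right)} \left(-8 + B{\left(-4 \right)}\right) = - 2 \left(-8 - -4\right) = - 2 \left(-8 + 4\right) = \left(-2\right) \left(-4\right) = 8$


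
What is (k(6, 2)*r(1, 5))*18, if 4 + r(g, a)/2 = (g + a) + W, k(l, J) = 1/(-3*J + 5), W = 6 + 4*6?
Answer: -1152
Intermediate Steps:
W = 30 (W = 6 + 24 = 30)
k(l, J) = 1/(5 - 3*J)
r(g, a) = 52 + 2*a + 2*g (r(g, a) = -8 + 2*((g + a) + 30) = -8 + 2*((a + g) + 30) = -8 + 2*(30 + a + g) = -8 + (60 + 2*a + 2*g) = 52 + 2*a + 2*g)
(k(6, 2)*r(1, 5))*18 = ((-1/(-5 + 3*2))*(52 + 2*5 + 2*1))*18 = ((-1/(-5 + 6))*(52 + 10 + 2))*18 = (-1/1*64)*18 = (-1*1*64)*18 = -1*64*18 = -64*18 = -1152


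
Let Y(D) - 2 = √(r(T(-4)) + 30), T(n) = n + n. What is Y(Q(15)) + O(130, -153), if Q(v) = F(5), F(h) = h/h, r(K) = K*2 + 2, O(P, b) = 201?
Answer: 207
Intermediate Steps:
T(n) = 2*n
r(K) = 2 + 2*K (r(K) = 2*K + 2 = 2 + 2*K)
F(h) = 1
Q(v) = 1
Y(D) = 6 (Y(D) = 2 + √((2 + 2*(2*(-4))) + 30) = 2 + √((2 + 2*(-8)) + 30) = 2 + √((2 - 16) + 30) = 2 + √(-14 + 30) = 2 + √16 = 2 + 4 = 6)
Y(Q(15)) + O(130, -153) = 6 + 201 = 207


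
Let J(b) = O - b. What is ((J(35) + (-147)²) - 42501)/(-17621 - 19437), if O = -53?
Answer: 10490/18529 ≈ 0.56614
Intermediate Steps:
J(b) = -53 - b
((J(35) + (-147)²) - 42501)/(-17621 - 19437) = (((-53 - 1*35) + (-147)²) - 42501)/(-17621 - 19437) = (((-53 - 35) + 21609) - 42501)/(-37058) = ((-88 + 21609) - 42501)*(-1/37058) = (21521 - 42501)*(-1/37058) = -20980*(-1/37058) = 10490/18529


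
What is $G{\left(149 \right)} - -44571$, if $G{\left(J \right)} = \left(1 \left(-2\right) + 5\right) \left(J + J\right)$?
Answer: $45465$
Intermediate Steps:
$G{\left(J \right)} = 6 J$ ($G{\left(J \right)} = \left(-2 + 5\right) 2 J = 3 \cdot 2 J = 6 J$)
$G{\left(149 \right)} - -44571 = 6 \cdot 149 - -44571 = 894 + 44571 = 45465$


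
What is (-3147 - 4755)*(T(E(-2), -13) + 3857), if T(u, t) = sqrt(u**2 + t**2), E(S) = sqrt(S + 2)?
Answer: -30580740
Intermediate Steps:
E(S) = sqrt(2 + S)
T(u, t) = sqrt(t**2 + u**2)
(-3147 - 4755)*(T(E(-2), -13) + 3857) = (-3147 - 4755)*(sqrt((-13)**2 + (sqrt(2 - 2))**2) + 3857) = -7902*(sqrt(169 + (sqrt(0))**2) + 3857) = -7902*(sqrt(169 + 0**2) + 3857) = -7902*(sqrt(169 + 0) + 3857) = -7902*(sqrt(169) + 3857) = -7902*(13 + 3857) = -7902*3870 = -30580740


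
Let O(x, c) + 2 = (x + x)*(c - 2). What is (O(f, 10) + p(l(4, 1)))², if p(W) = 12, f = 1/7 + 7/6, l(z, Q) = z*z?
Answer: 422500/441 ≈ 958.05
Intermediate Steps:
l(z, Q) = z²
f = 55/42 (f = 1*(⅐) + 7*(⅙) = ⅐ + 7/6 = 55/42 ≈ 1.3095)
O(x, c) = -2 + 2*x*(-2 + c) (O(x, c) = -2 + (x + x)*(c - 2) = -2 + (2*x)*(-2 + c) = -2 + 2*x*(-2 + c))
(O(f, 10) + p(l(4, 1)))² = ((-2 - 4*55/42 + 2*10*(55/42)) + 12)² = ((-2 - 110/21 + 550/21) + 12)² = (398/21 + 12)² = (650/21)² = 422500/441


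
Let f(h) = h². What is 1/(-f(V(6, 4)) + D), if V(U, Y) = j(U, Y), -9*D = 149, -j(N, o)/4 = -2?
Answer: -9/725 ≈ -0.012414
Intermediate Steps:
j(N, o) = 8 (j(N, o) = -4*(-2) = 8)
D = -149/9 (D = -⅑*149 = -149/9 ≈ -16.556)
V(U, Y) = 8
1/(-f(V(6, 4)) + D) = 1/(-1*8² - 149/9) = 1/(-1*64 - 149/9) = 1/(-64 - 149/9) = 1/(-725/9) = -9/725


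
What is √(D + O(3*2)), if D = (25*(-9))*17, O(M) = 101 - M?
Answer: I*√3730 ≈ 61.074*I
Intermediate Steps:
D = -3825 (D = -225*17 = -3825)
√(D + O(3*2)) = √(-3825 + (101 - 3*2)) = √(-3825 + (101 - 1*6)) = √(-3825 + (101 - 6)) = √(-3825 + 95) = √(-3730) = I*√3730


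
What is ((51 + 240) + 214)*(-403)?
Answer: -203515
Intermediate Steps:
((51 + 240) + 214)*(-403) = (291 + 214)*(-403) = 505*(-403) = -203515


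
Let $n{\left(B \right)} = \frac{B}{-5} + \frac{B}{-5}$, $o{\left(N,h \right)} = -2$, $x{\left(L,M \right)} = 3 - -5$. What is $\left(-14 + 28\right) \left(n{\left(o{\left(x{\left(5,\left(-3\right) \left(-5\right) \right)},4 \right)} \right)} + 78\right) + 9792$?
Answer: $\frac{54476}{5} \approx 10895.0$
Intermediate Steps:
$x{\left(L,M \right)} = 8$ ($x{\left(L,M \right)} = 3 + 5 = 8$)
$n{\left(B \right)} = - \frac{2 B}{5}$ ($n{\left(B \right)} = B \left(- \frac{1}{5}\right) + B \left(- \frac{1}{5}\right) = - \frac{B}{5} - \frac{B}{5} = - \frac{2 B}{5}$)
$\left(-14 + 28\right) \left(n{\left(o{\left(x{\left(5,\left(-3\right) \left(-5\right) \right)},4 \right)} \right)} + 78\right) + 9792 = \left(-14 + 28\right) \left(\left(- \frac{2}{5}\right) \left(-2\right) + 78\right) + 9792 = 14 \left(\frac{4}{5} + 78\right) + 9792 = 14 \cdot \frac{394}{5} + 9792 = \frac{5516}{5} + 9792 = \frac{54476}{5}$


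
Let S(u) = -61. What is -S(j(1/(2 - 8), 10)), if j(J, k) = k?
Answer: 61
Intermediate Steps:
-S(j(1/(2 - 8), 10)) = -1*(-61) = 61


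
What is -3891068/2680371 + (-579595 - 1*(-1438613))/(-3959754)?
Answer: -2951693168825/1768934964789 ≈ -1.6686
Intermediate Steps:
-3891068/2680371 + (-579595 - 1*(-1438613))/(-3959754) = -3891068*1/2680371 + (-579595 + 1438613)*(-1/3959754) = -3891068/2680371 + 859018*(-1/3959754) = -3891068/2680371 - 429509/1979877 = -2951693168825/1768934964789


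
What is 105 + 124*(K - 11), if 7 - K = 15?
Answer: -2251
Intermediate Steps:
K = -8 (K = 7 - 1*15 = 7 - 15 = -8)
105 + 124*(K - 11) = 105 + 124*(-8 - 11) = 105 + 124*(-19) = 105 - 2356 = -2251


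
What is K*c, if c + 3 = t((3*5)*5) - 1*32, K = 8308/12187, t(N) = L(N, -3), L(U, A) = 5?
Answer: -249240/12187 ≈ -20.451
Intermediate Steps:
t(N) = 5
K = 8308/12187 (K = 8308*(1/12187) = 8308/12187 ≈ 0.68171)
c = -30 (c = -3 + (5 - 1*32) = -3 + (5 - 32) = -3 - 27 = -30)
K*c = (8308/12187)*(-30) = -249240/12187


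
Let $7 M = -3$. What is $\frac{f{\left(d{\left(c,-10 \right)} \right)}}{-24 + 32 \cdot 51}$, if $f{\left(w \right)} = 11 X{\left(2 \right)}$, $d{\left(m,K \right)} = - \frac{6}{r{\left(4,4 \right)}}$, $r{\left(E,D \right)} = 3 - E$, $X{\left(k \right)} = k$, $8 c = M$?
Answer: $\frac{11}{804} \approx 0.013682$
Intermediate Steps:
$M = - \frac{3}{7}$ ($M = \frac{1}{7} \left(-3\right) = - \frac{3}{7} \approx -0.42857$)
$c = - \frac{3}{56}$ ($c = \frac{1}{8} \left(- \frac{3}{7}\right) = - \frac{3}{56} \approx -0.053571$)
$d{\left(m,K \right)} = 6$ ($d{\left(m,K \right)} = - \frac{6}{3 - 4} = - \frac{6}{-1} = \left(-6\right) \left(-1\right) = 6$)
$f{\left(w \right)} = 22$ ($f{\left(w \right)} = 11 \cdot 2 = 22$)
$\frac{f{\left(d{\left(c,-10 \right)} \right)}}{-24 + 32 \cdot 51} = \frac{22}{-24 + 32 \cdot 51} = \frac{22}{-24 + 1632} = \frac{22}{1608} = 22 \cdot \frac{1}{1608} = \frac{11}{804}$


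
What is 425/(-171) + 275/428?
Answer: -134875/73188 ≈ -1.8429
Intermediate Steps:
425/(-171) + 275/428 = 425*(-1/171) + 275*(1/428) = -425/171 + 275/428 = -134875/73188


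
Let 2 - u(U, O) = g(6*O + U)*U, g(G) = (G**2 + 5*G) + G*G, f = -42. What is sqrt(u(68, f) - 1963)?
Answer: I*sqrt(4543817) ≈ 2131.6*I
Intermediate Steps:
g(G) = 2*G**2 + 5*G (g(G) = (G**2 + 5*G) + G**2 = 2*G**2 + 5*G)
u(U, O) = 2 - U*(U + 6*O)*(5 + 2*U + 12*O) (u(U, O) = 2 - (6*O + U)*(5 + 2*(6*O + U))*U = 2 - (U + 6*O)*(5 + 2*(U + 6*O))*U = 2 - (U + 6*O)*(5 + (2*U + 12*O))*U = 2 - (U + 6*O)*(5 + 2*U + 12*O)*U = 2 - U*(U + 6*O)*(5 + 2*U + 12*O))
sqrt(u(68, f) - 1963) = sqrt((2 - 1*68*(68 + 6*(-42))*(5 + 2*68 + 12*(-42))) - 1963) = sqrt((2 - 1*68*(68 - 252)*(5 + 136 - 504)) - 1963) = sqrt((2 - 1*68*(-184)*(-363)) - 1963) = sqrt((2 - 4541856) - 1963) = sqrt(-4541854 - 1963) = sqrt(-4543817) = I*sqrt(4543817)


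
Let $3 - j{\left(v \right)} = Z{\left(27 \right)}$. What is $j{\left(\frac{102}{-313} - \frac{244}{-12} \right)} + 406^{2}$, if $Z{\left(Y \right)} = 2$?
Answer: $164837$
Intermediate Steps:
$j{\left(v \right)} = 1$ ($j{\left(v \right)} = 3 - 2 = 1$)
$j{\left(\frac{102}{-313} - \frac{244}{-12} \right)} + 406^{2} = 1 + 406^{2} = 1 + 164836 = 164837$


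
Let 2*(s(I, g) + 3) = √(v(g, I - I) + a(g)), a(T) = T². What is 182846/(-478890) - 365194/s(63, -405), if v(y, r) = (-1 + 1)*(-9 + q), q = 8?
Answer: -58308077479/31846185 ≈ -1830.9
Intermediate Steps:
v(y, r) = 0 (v(y, r) = (-1 + 1)*(-9 + 8) = 0*(-1) = 0)
s(I, g) = -3 + √(g²)/2 (s(I, g) = -3 + √(0 + g²)/2 = -3 + √(g²)/2)
182846/(-478890) - 365194/s(63, -405) = 182846/(-478890) - 365194/(-3 + √((-405)²)/2) = 182846*(-1/478890) - 365194/(-3 + √164025/2) = -91423/239445 - 365194/(-3 + (½)*405) = -91423/239445 - 365194/(-3 + 405/2) = -91423/239445 - 365194/399/2 = -91423/239445 - 365194*2/399 = -91423/239445 - 730388/399 = -58308077479/31846185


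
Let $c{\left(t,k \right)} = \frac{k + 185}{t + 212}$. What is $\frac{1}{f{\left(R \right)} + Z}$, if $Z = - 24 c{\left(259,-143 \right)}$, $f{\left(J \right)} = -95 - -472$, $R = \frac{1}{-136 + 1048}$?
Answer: $\frac{157}{58853} \approx 0.0026677$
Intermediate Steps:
$R = \frac{1}{912} \approx 0.0010965$
$f{\left(J \right)} = 377$ ($f{\left(J \right)} = -95 + 472 = 377$)
$c{\left(t,k \right)} = \frac{185 + k}{212 + t}$
$Z = - \frac{336}{157}$ ($Z = - 24 \frac{185 - 143}{212 + 259} = - 24 \cdot \frac{1}{471} \cdot 42 = \left(-24\right) \frac{14}{157} = - \frac{336}{157} \approx -2.1401$)
$\frac{1}{f{\left(R \right)} + Z} = \frac{1}{377 - \frac{336}{157}} = \frac{1}{\frac{58853}{157}} = \frac{157}{58853}$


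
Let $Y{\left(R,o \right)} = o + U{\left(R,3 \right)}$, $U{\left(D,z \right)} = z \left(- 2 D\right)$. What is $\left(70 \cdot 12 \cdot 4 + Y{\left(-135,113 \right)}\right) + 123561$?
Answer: $127844$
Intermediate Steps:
$U{\left(D,z \right)} = - 2 D z$
$Y{\left(R,o \right)} = o - 6 R$ ($Y{\left(R,o \right)} = o - 2 R 3 = o - 6 R$)
$\left(70 \cdot 12 \cdot 4 + Y{\left(-135,113 \right)}\right) + 123561 = \left(70 \cdot 12 \cdot 4 + \left(113 - -810\right)\right) + 123561 = \left(840 \cdot 4 + \left(113 + 810\right)\right) + 123561 = \left(3360 + 923\right) + 123561 = 4283 + 123561 = 127844$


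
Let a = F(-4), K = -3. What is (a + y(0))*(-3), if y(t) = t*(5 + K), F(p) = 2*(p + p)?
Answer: 48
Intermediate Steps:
F(p) = 4*p (F(p) = 2*(2*p) = 4*p)
a = -16 (a = 4*(-4) = -16)
y(t) = 2*t (y(t) = t*(5 - 3) = t*2 = 2*t)
(a + y(0))*(-3) = (-16 + 2*0)*(-3) = (-16 + 0)*(-3) = -16*(-3) = 48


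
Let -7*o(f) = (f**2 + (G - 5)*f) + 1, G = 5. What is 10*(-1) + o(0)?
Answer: -71/7 ≈ -10.143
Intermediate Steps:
o(f) = -1/7 - f**2/7 (o(f) = -((f**2 + (5 - 5)*f) + 1)/7 = -((f**2 + 0*f) + 1)/7 = -((f**2 + 0) + 1)/7 = -(f**2 + 1)/7 = -(1 + f**2)/7 = -1/7 - f**2/7)
10*(-1) + o(0) = 10*(-1) + (-1/7 - 1/7*0**2) = -10 + (-1/7 - 1/7*0) = -10 + (-1/7 + 0) = -10 - 1/7 = -71/7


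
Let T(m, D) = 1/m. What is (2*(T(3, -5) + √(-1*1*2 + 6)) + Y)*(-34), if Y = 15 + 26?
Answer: -4658/3 ≈ -1552.7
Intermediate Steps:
T(m, D) = 1/m
Y = 41
(2*(T(3, -5) + √(-1*1*2 + 6)) + Y)*(-34) = (2*(1/3 + √(-1*1*2 + 6)) + 41)*(-34) = (2*(⅓ + √(-1*2 + 6)) + 41)*(-34) = (2*(⅓ + √(-2 + 6)) + 41)*(-34) = (2*(⅓ + √4) + 41)*(-34) = (2*(⅓ + 2) + 41)*(-34) = (2*(7/3) + 41)*(-34) = (14/3 + 41)*(-34) = (137/3)*(-34) = -4658/3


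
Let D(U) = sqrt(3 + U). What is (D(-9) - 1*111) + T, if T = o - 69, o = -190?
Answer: -370 + I*sqrt(6) ≈ -370.0 + 2.4495*I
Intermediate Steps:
T = -259 (T = -190 - 69 = -259)
(D(-9) - 1*111) + T = (sqrt(3 - 9) - 1*111) - 259 = (sqrt(-6) - 111) - 259 = (I*sqrt(6) - 111) - 259 = (-111 + I*sqrt(6)) - 259 = -370 + I*sqrt(6)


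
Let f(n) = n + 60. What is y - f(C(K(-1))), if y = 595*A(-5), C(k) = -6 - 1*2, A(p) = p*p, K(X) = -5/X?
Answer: 14823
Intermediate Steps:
A(p) = p**2
C(k) = -8 (C(k) = -6 - 2 = -8)
f(n) = 60 + n
y = 14875 (y = 595*(-5)**2 = 595*25 = 14875)
y - f(C(K(-1))) = 14875 - (60 - 8) = 14875 - 1*52 = 14875 - 52 = 14823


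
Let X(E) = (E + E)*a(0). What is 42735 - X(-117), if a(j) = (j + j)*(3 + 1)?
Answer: 42735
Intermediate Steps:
a(j) = 8*j (a(j) = (2*j)*4 = 8*j)
X(E) = 0 (X(E) = (E + E)*(8*0) = (2*E)*0 = 0)
42735 - X(-117) = 42735 - 1*0 = 42735 + 0 = 42735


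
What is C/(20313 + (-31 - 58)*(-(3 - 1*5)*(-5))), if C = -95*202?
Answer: -19190/21203 ≈ -0.90506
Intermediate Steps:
C = -19190
C/(20313 + (-31 - 58)*(-(3 - 1*5)*(-5))) = -19190/(20313 + (-31 - 58)*(-(3 - 1*5)*(-5))) = -19190/(20313 - 89*(-(3 - 5))*(-5)) = -19190/(20313 - 89*(-1*(-2))*(-5)) = -19190/(20313 - 178*(-5)) = -19190/(20313 - 89*(-10)) = -19190/(20313 + 890) = -19190/21203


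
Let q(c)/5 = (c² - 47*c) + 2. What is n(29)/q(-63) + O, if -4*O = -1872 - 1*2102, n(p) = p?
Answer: 34434739/34660 ≈ 993.50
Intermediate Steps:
O = 1987/2 (O = -(-1872 - 1*2102)/4 = -(-1872 - 2102)/4 = -¼*(-3974) = 1987/2 ≈ 993.50)
q(c) = 10 - 235*c + 5*c² (q(c) = 5*((c² - 47*c) + 2) = 5*(2 + c² - 47*c) = 10 - 235*c + 5*c²)
n(29)/q(-63) + O = 29/(10 - 235*(-63) + 5*(-63)²) + 1987/2 = 29/(10 + 14805 + 5*3969) + 1987/2 = 29/(10 + 14805 + 19845) + 1987/2 = 29/34660 + 1987/2 = 34434739/34660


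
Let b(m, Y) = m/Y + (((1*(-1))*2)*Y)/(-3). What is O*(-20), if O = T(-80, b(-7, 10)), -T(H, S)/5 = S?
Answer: 1790/3 ≈ 596.67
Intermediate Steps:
b(m, Y) = 2*Y/3 + m/Y (b(m, Y) = m/Y + ((-1*2)*Y)*(-⅓) = m/Y - 2*Y*(-⅓) = m/Y + 2*Y/3 = 2*Y/3 + m/Y)
T(H, S) = -5*S
O = -179/6 (O = -5*((⅔)*10 - 7/10) = -5*(20/3 - 7*⅒) = -5*(20/3 - 7/10) = -5*179/30 = -179/6 ≈ -29.833)
O*(-20) = -179/6*(-20) = 1790/3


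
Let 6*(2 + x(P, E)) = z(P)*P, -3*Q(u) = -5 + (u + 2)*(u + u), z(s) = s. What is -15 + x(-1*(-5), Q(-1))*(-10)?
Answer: -110/3 ≈ -36.667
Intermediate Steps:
Q(u) = 5/3 - 2*u*(2 + u)/3 (Q(u) = -(-5 + (u + 2)*(u + u))/3 = -(-5 + (2 + u)*(2*u))/3 = -(-5 + 2*u*(2 + u))/3 = 5/3 - 2*u*(2 + u)/3)
x(P, E) = -2 + P²/6 (x(P, E) = -2 + (P*P)/6 = -2 + P²/6)
-15 + x(-1*(-5), Q(-1))*(-10) = -15 + (-2 + (-1*(-5))²/6)*(-10) = -15 + (-2 + (⅙)*5²)*(-10) = -15 + (-2 + (⅙)*25)*(-10) = -15 + (-2 + 25/6)*(-10) = -15 + (13/6)*(-10) = -15 - 65/3 = -110/3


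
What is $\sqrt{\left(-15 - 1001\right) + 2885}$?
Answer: $\sqrt{1869} \approx 43.232$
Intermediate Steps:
$\sqrt{\left(-15 - 1001\right) + 2885} = \sqrt{-1016 + 2885} = \sqrt{1869}$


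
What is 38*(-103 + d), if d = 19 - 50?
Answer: -5092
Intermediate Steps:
d = -31
38*(-103 + d) = 38*(-103 - 31) = 38*(-134) = -5092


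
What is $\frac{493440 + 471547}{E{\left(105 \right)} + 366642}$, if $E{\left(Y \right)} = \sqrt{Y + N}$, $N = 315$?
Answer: $\frac{807773433}{306909488} - \frac{13219 \sqrt{105}}{920728464} \approx 2.6318$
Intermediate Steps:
$E{\left(Y \right)} = \sqrt{315 + Y}$ ($E{\left(Y \right)} = \sqrt{Y + 315} = \sqrt{315 + Y}$)
$\frac{493440 + 471547}{E{\left(105 \right)} + 366642} = \frac{493440 + 471547}{\sqrt{315 + 105} + 366642} = \frac{964987}{\sqrt{420} + 366642} = \frac{964987}{2 \sqrt{105} + 366642} = \frac{964987}{366642 + 2 \sqrt{105}}$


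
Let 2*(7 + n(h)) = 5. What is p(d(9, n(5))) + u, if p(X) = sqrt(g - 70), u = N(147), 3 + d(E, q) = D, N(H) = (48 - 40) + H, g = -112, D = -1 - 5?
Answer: 155 + I*sqrt(182) ≈ 155.0 + 13.491*I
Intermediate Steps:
D = -6
N(H) = 8 + H
n(h) = -9/2 (n(h) = -7 + (1/2)*5 = -7 + 5/2 = -9/2)
d(E, q) = -9 (d(E, q) = -3 - 6 = -9)
u = 155 (u = 8 + 147 = 155)
p(X) = I*sqrt(182) (p(X) = sqrt(-112 - 70) = sqrt(-182) = I*sqrt(182))
p(d(9, n(5))) + u = I*sqrt(182) + 155 = 155 + I*sqrt(182)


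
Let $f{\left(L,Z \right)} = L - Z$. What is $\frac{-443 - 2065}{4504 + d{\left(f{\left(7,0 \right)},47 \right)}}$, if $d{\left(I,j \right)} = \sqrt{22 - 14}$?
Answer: $- \frac{1412004}{2535751} + \frac{627 \sqrt{2}}{2535751} \approx -0.55649$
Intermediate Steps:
$d{\left(I,j \right)} = 2 \sqrt{2}$ ($d{\left(I,j \right)} = \sqrt{8} = 2 \sqrt{2}$)
$\frac{-443 - 2065}{4504 + d{\left(f{\left(7,0 \right)},47 \right)}} = \frac{-443 - 2065}{4504 + 2 \sqrt{2}} = - \frac{2508}{4504 + 2 \sqrt{2}}$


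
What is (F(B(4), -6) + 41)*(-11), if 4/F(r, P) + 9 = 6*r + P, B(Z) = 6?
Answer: -9515/21 ≈ -453.10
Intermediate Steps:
F(r, P) = 4/(-9 + P + 6*r) (F(r, P) = 4/(-9 + (6*r + P)) = 4/(-9 + (P + 6*r)) = 4/(-9 + P + 6*r))
(F(B(4), -6) + 41)*(-11) = (4/(-9 - 6 + 6*6) + 41)*(-11) = (4/(-9 - 6 + 36) + 41)*(-11) = (4/21 + 41)*(-11) = (865/21)*(-11) = -9515/21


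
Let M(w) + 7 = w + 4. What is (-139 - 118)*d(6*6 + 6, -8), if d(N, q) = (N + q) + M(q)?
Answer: -5911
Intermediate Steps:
M(w) = -3 + w (M(w) = -7 + (w + 4) = -7 + (4 + w) = -3 + w)
d(N, q) = -3 + N + 2*q (d(N, q) = (N + q) + (-3 + q) = -3 + N + 2*q)
(-139 - 118)*d(6*6 + 6, -8) = (-139 - 118)*(-3 + (6*6 + 6) + 2*(-8)) = -257*(-3 + (36 + 6) - 16) = -257*(-3 + 42 - 16) = -257*23 = -5911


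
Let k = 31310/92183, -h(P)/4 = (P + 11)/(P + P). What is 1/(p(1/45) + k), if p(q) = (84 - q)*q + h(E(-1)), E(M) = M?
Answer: 186670575/4145173807 ≈ 0.045033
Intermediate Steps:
h(P) = -2*(11 + P)/P (h(P) = -4*(P + 11)/(P + P) = -4*(11 + P)/(2*P) = -4*(11 + P)*1/(2*P) = -2*(11 + P)/P)
k = 31310/92183 (k = 31310*(1/92183) = 31310/92183 ≈ 0.33965)
p(q) = 20 + q*(84 - q) (p(q) = (84 - q)*q + (-2 - 22/(-1)) = q*(84 - q) + (-2 - 22*(-1)) = q*(84 - q) + (-2 + 22) = q*(84 - q) + 20 = 20 + q*(84 - q))
1/(p(1/45) + k) = 1/((20 - (1/45)**2 + 84/45) + 31310/92183) = 1/((20 - (1/45)**2 + 84*(1/45)) + 31310/92183) = 1/((20 - 1*1/2025 + 28/15) + 31310/92183) = 1/((20 - 1/2025 + 28/15) + 31310/92183) = 1/(44279/2025 + 31310/92183) = 1/(4145173807/186670575) = 186670575/4145173807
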